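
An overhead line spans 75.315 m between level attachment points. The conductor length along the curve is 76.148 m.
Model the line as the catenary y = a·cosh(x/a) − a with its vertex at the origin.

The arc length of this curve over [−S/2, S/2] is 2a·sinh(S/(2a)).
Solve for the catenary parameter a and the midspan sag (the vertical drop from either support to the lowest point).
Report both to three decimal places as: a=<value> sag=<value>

a=146.424 sag=4.869

seed: a₀ = √(S³/(24(L−S))) = √(75.315³/(24·0.833)) = 146.182067
iter 1: u=0.257607  f(a)=+2.768e-03  f'(a)=-1.147e-02  a ← 146.182067 − (+2.768e-03/-1.147e-02) = 146.423366
iter 2: u=0.257182  f(a)=+6.869e-06  f'(a)=-1.142e-02  a ← 146.423366 − (+6.869e-06/-1.142e-02) = 146.423968
iter 3: u=0.257181  f(a)=+4.253e-11  f'(a)=-1.142e-02  a ← 146.423968 − (+4.253e-11/-1.142e-02) = 146.423968
iter 4: u=0.257181  f(a)=+1.421e-14  f'(a)=-1.142e-02  a ← 146.423968 − (+1.421e-14/-1.142e-02) = 146.423968
converged: |Δa| < 1e-12 after 4 iterations
sag = a·(cosh(S/(2a)) − 1) = 146.423968·(cosh(0.257181) − 1) = 4.869151
T_max/T_min = cosh(S/(2a)) = 1.033254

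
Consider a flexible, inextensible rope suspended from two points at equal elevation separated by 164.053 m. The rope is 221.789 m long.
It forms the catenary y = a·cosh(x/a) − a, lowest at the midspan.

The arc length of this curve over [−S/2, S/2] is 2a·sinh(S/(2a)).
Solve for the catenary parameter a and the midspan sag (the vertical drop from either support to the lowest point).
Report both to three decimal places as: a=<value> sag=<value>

a=59.215 sag=66.499

seed: a₀ = √(S³/(24(L−S))) = √(164.053³/(24·57.736)) = 56.447836
iter 1: u=1.453138  f(a)=+6.411e+00  f'(a)=-2.511e+00  a ← 56.447836 − (+6.411e+00/-2.511e+00) = 59.000686
iter 2: u=1.390264  f(a)=+4.606e-01  f'(a)=-2.162e+00  a ← 59.000686 − (+4.606e-01/-2.162e+00) = 59.213679
iter 3: u=1.385263  f(a)=+2.784e-03  f'(a)=-2.136e+00  a ← 59.213679 − (+2.784e-03/-2.136e+00) = 59.214983
iter 4: u=1.385232  f(a)=+1.030e-07  f'(a)=-2.136e+00  a ← 59.214983 − (+1.030e-07/-2.136e+00) = 59.214983
iter 5: u=1.385232  f(a)=+0.000e+00  f'(a)=-2.136e+00  a ← 59.214983 − (+0.000e+00/-2.136e+00) = 59.214983
converged: |Δa| < 1e-12 after 5 iterations
sag = a·(cosh(S/(2a)) − 1) = 59.214983·(cosh(1.385232) − 1) = 66.498996
T_max/T_min = cosh(S/(2a)) = 2.123010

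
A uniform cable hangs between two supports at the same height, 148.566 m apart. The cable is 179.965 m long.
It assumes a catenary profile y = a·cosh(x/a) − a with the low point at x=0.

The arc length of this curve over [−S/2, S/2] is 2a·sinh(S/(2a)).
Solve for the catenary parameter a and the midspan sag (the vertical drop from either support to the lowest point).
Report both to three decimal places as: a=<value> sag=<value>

seed: a₀ = √(S³/(24(L−S))) = √(148.566³/(24·31.399)) = 65.965311
iter 1: u=1.126092  f(a)=+2.052e+00  f'(a)=-1.078e+00  a ← 65.965311 − (+2.052e+00/-1.078e+00) = 67.868308
iter 2: u=1.094517  f(a)=+9.215e-02  f'(a)=-9.834e-01  a ← 67.868308 − (+9.215e-02/-9.834e-01) = 67.962007
iter 3: u=1.093008  f(a)=+2.052e-04  f'(a)=-9.791e-01  a ← 67.962007 − (+2.052e-04/-9.791e-01) = 67.962216
iter 4: u=1.093004  f(a)=+1.022e-09  f'(a)=-9.790e-01  a ← 67.962216 − (+1.022e-09/-9.790e-01) = 67.962216
iter 5: u=1.093004  f(a)=-2.842e-14  f'(a)=-9.790e-01  a ← 67.962216 − (-2.842e-14/-9.790e-01) = 67.962216
converged: |Δa| < 1e-12 after 5 iterations
sag = a·(cosh(S/(2a)) − 1) = 67.962216·(cosh(1.093004) − 1) = 44.801755
T_max/T_min = cosh(S/(2a)) = 1.659216

a=67.962 sag=44.802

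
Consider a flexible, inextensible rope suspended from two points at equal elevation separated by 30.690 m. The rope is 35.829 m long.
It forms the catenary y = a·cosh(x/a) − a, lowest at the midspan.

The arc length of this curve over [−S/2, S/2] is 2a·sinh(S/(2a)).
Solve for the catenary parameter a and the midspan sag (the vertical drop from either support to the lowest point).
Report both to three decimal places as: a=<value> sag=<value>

seed: a₀ = √(S³/(24(L−S))) = √(30.690³/(24·5.139)) = 15.309126
iter 1: u=1.002343  f(a)=+2.644e-01  f'(a)=-7.413e-01  a ← 15.309126 − (+2.644e-01/-7.413e-01) = 15.665830
iter 2: u=0.979520  f(a)=+9.524e-03  f'(a)=-6.888e-01  a ← 15.665830 − (+9.524e-03/-6.888e-01) = 15.679658
iter 3: u=0.978657  f(a)=+1.338e-05  f'(a)=-6.868e-01  a ← 15.679658 − (+1.338e-05/-6.868e-01) = 15.679677
iter 4: u=0.978655  f(a)=+2.647e-11  f'(a)=-6.868e-01  a ← 15.679677 − (+2.647e-11/-6.868e-01) = 15.679677
iter 5: u=0.978655  f(a)=+0.000e+00  f'(a)=-6.868e-01  a ← 15.679677 − (+0.000e+00/-6.868e-01) = 15.679677
converged: |Δa| < 1e-12 after 5 iterations
sag = a·(cosh(S/(2a)) − 1) = 15.679677·(cosh(0.978655) − 1) = 8.127498
T_max/T_min = cosh(S/(2a)) = 1.518346

a=15.680 sag=8.127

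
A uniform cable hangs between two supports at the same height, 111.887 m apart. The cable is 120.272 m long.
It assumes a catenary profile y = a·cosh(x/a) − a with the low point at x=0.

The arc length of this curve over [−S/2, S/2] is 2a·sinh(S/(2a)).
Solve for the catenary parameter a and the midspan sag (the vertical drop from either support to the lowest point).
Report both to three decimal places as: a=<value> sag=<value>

seed: a₀ = √(S³/(24(L−S))) = √(111.887³/(24·8.385)) = 83.428088
iter 1: u=0.670560  f(a)=+1.905e-01  f'(a)=-2.102e-01  a ← 83.428088 − (+1.905e-01/-2.102e-01) = 84.334606
iter 2: u=0.663352  f(a)=+3.150e-03  f'(a)=-2.033e-01  a ← 84.334606 − (+3.150e-03/-2.033e-01) = 84.350102
iter 3: u=0.663230  f(a)=+8.932e-07  f'(a)=-2.032e-01  a ← 84.350102 − (+8.932e-07/-2.032e-01) = 84.350106
iter 4: u=0.663230  f(a)=+9.948e-14  f'(a)=-2.032e-01  a ← 84.350106 − (+9.948e-14/-2.032e-01) = 84.350106
converged: |Δa| < 1e-12 after 4 iterations
sag = a·(cosh(S/(2a)) − 1) = 84.350106·(cosh(0.663230) − 1) = 19.241780
T_max/T_min = cosh(S/(2a)) = 1.228118

a=84.350 sag=19.242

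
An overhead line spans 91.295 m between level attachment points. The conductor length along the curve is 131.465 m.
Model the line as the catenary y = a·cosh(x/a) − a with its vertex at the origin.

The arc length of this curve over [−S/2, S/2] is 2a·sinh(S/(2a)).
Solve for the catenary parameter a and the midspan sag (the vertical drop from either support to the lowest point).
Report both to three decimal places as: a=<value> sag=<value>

a=29.788 sag=42.379

seed: a₀ = √(S³/(24(L−S))) = √(91.295³/(24·40.170)) = 28.094024
iter 1: u=1.624812  f(a)=+5.648e+00  f'(a)=-3.689e+00  a ← 28.094024 − (+5.648e+00/-3.689e+00) = 29.624969
iter 2: u=1.540845  f(a)=+4.946e-01  f'(a)=-3.069e+00  a ← 29.624969 − (+4.946e-01/-3.069e+00) = 29.786106
iter 3: u=1.532510  f(a)=+4.595e-03  f'(a)=-3.012e+00  a ← 29.786106 − (+4.595e-03/-3.012e+00) = 29.787632
iter 4: u=1.532431  f(a)=+4.049e-07  f'(a)=-3.012e+00  a ← 29.787632 − (+4.049e-07/-3.012e+00) = 29.787632
iter 5: u=1.532431  f(a)=+0.000e+00  f'(a)=-3.012e+00  a ← 29.787632 − (+0.000e+00/-3.012e+00) = 29.787632
converged: |Δa| < 1e-12 after 5 iterations
sag = a·(cosh(S/(2a)) − 1) = 29.787632·(cosh(1.532431) − 1) = 42.379290
T_max/T_min = cosh(S/(2a)) = 2.422714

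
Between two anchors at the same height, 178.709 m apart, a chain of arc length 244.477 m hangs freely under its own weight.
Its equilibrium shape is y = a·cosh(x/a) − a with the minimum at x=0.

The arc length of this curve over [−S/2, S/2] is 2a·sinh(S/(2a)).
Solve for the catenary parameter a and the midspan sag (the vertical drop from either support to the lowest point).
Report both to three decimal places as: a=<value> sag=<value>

seed: a₀ = √(S³/(24(L−S))) = √(178.709³/(24·65.768)) = 60.132145
iter 1: u=1.485969  f(a)=+7.655e+00  f'(a)=-2.710e+00  a ← 60.132145 − (+7.655e+00/-2.710e+00) = 62.956647
iter 2: u=1.419302  f(a)=+5.724e-01  f'(a)=-2.319e+00  a ← 62.956647 − (+5.724e-01/-2.319e+00) = 63.203506
iter 3: u=1.413759  f(a)=+3.772e-03  f'(a)=-2.288e+00  a ← 63.203506 − (+3.772e-03/-2.288e+00) = 63.205154
iter 4: u=1.413722  f(a)=+1.662e-07  f'(a)=-2.288e+00  a ← 63.205154 − (+1.662e-07/-2.288e+00) = 63.205154
iter 5: u=1.413722  f(a)=+0.000e+00  f'(a)=-2.288e+00  a ← 63.205154 − (+0.000e+00/-2.288e+00) = 63.205154
converged: |Δa| < 1e-12 after 5 iterations
sag = a·(cosh(S/(2a)) − 1) = 63.205154·(cosh(1.413722) − 1) = 74.407136
T_max/T_min = cosh(S/(2a)) = 2.177232

a=63.205 sag=74.407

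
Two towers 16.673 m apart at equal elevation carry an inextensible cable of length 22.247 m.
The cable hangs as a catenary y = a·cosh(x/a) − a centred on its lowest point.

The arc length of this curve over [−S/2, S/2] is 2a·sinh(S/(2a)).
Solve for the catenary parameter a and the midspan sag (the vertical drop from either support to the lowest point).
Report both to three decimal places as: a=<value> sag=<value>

seed: a₀ = √(S³/(24(L−S))) = √(16.673³/(24·5.574)) = 5.886153
iter 1: u=1.416290  f(a)=+5.865e-01  f'(a)=-2.302e+00  a ← 5.886153 − (+5.865e-01/-2.302e+00) = 6.140919
iter 2: u=1.357533  f(a)=+4.023e-02  f'(a)=-1.996e+00  a ← 6.140919 − (+4.023e-02/-1.996e+00) = 6.161071
iter 3: u=1.353093  f(a)=+2.201e-04  f'(a)=-1.974e+00  a ← 6.161071 − (+2.201e-04/-1.974e+00) = 6.161183
iter 4: u=1.353068  f(a)=+6.665e-09  f'(a)=-1.974e+00  a ← 6.161183 − (+6.665e-09/-1.974e+00) = 6.161183
iter 5: u=1.353068  f(a)=+0.000e+00  f'(a)=-1.974e+00  a ← 6.161183 − (+0.000e+00/-1.974e+00) = 6.161183
converged: |Δa| < 1e-12 after 5 iterations
sag = a·(cosh(S/(2a)) − 1) = 6.161183·(cosh(1.353068) − 1) = 6.554651
T_max/T_min = cosh(S/(2a)) = 2.063862

a=6.161 sag=6.555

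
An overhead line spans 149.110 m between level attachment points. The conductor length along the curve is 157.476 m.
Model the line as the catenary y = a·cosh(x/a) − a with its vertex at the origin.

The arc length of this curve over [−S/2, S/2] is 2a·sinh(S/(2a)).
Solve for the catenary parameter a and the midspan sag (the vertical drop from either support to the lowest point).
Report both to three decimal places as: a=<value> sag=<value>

a=129.565 sag=22.049

seed: a₀ = √(S³/(24(L−S))) = √(149.110³/(24·8.366)) = 128.497774
iter 1: u=0.580205  f(a)=+1.419e-01  f'(a)=-1.346e-01  a ← 128.497774 − (+1.419e-01/-1.346e-01) = 129.551993
iter 2: u=0.575483  f(a)=+1.766e-03  f'(a)=-1.313e-01  a ← 129.551993 − (+1.766e-03/-1.313e-01) = 129.565440
iter 3: u=0.575424  f(a)=+2.809e-07  f'(a)=-1.313e-01  a ← 129.565440 − (+2.809e-07/-1.313e-01) = 129.565442
iter 4: u=0.575423  f(a)=+0.000e+00  f'(a)=-1.313e-01  a ← 129.565442 − (+0.000e+00/-1.313e-01) = 129.565442
converged: |Δa| < 1e-12 after 4 iterations
sag = a·(cosh(S/(2a)) − 1) = 129.565442·(cosh(0.575423) − 1) = 22.048793
T_max/T_min = cosh(S/(2a)) = 1.170175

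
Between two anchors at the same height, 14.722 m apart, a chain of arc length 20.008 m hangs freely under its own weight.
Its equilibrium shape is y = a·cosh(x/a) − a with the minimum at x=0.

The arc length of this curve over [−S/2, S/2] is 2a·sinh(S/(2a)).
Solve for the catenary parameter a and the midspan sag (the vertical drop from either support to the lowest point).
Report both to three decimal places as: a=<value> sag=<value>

a=5.266 sag=6.040

seed: a₀ = √(S³/(24(L−S))) = √(14.722³/(24·5.286)) = 5.015116
iter 1: u=1.467763  f(a)=+5.995e-01  f'(a)=-2.599e+00  a ← 5.015116 − (+5.995e-01/-2.599e+00) = 5.245818
iter 2: u=1.403213  f(a)=+4.385e-02  f'(a)=-2.231e+00  a ← 5.245818 − (+4.385e-02/-2.231e+00) = 5.265471
iter 3: u=1.397976  f(a)=+2.755e-04  f'(a)=-2.203e+00  a ← 5.265471 − (+2.755e-04/-2.203e+00) = 5.265596
iter 4: u=1.397942  f(a)=+1.103e-08  f'(a)=-2.203e+00  a ← 5.265596 − (+1.103e-08/-2.203e+00) = 5.265596
iter 5: u=1.397942  f(a)=+0.000e+00  f'(a)=-2.203e+00  a ← 5.265596 − (+0.000e+00/-2.203e+00) = 5.265596
converged: |Δa| < 1e-12 after 5 iterations
sag = a·(cosh(S/(2a)) − 1) = 5.265596·(cosh(1.397942) − 1) = 6.039559
T_max/T_min = cosh(S/(2a)) = 2.146985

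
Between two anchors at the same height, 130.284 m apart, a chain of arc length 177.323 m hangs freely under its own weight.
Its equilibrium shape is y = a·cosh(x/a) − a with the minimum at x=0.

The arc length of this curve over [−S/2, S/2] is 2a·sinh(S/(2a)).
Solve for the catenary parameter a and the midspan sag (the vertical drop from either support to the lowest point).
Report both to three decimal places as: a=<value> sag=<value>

a=46.481 sag=53.626

seed: a₀ = √(S³/(24(L−S))) = √(130.284³/(24·47.039)) = 44.259037
iter 1: u=1.471835  f(a)=+5.366e+00  f'(a)=-2.623e+00  a ← 44.259037 − (+5.366e+00/-2.623e+00) = 46.304597
iter 2: u=1.406815  f(a)=+3.944e-01  f'(a)=-2.250e+00  a ← 46.304597 − (+3.944e-01/-2.250e+00) = 46.479860
iter 3: u=1.401510  f(a)=+2.505e-03  f'(a)=-2.222e+00  a ← 46.479860 − (+2.505e-03/-2.222e+00) = 46.480988
iter 4: u=1.401476  f(a)=+1.024e-07  f'(a)=-2.222e+00  a ← 46.480988 − (+1.024e-07/-2.222e+00) = 46.480988
iter 5: u=1.401476  f(a)=+0.000e+00  f'(a)=-2.222e+00  a ← 46.480988 − (+0.000e+00/-2.222e+00) = 46.480988
converged: |Δa| < 1e-12 after 5 iterations
sag = a·(cosh(S/(2a)) − 1) = 46.480988·(cosh(1.401476) − 1) = 53.625674
T_max/T_min = cosh(S/(2a)) = 2.153712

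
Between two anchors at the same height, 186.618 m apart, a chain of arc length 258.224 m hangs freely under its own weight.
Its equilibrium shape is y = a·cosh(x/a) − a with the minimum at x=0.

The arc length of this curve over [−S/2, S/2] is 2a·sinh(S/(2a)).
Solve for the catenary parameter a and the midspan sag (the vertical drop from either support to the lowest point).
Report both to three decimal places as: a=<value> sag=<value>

seed: a₀ = √(S³/(24(L−S))) = √(186.618³/(24·71.606)) = 61.496439
iter 1: u=1.517307  f(a)=+8.709e+00  f'(a)=-2.911e+00  a ← 61.496439 − (+8.709e+00/-2.911e+00) = 64.488336
iter 2: u=1.446913  f(a)=+6.759e-01  f'(a)=-2.475e+00  a ← 64.488336 − (+6.759e-01/-2.475e+00) = 64.761422
iter 3: u=1.440811  f(a)=+4.828e-03  f'(a)=-2.440e+00  a ← 64.761422 − (+4.828e-03/-2.440e+00) = 64.763401
iter 4: u=1.440767  f(a)=+2.503e-07  f'(a)=-2.440e+00  a ← 64.763401 − (+2.503e-07/-2.440e+00) = 64.763401
iter 5: u=1.440767  f(a)=+0.000e+00  f'(a)=-2.440e+00  a ← 64.763401 − (+0.000e+00/-2.440e+00) = 64.763401
converged: |Δa| < 1e-12 after 5 iterations
sag = a·(cosh(S/(2a)) − 1) = 64.763401·(cosh(1.440767) − 1) = 79.681075
T_max/T_min = cosh(S/(2a)) = 2.230341

a=64.763 sag=79.681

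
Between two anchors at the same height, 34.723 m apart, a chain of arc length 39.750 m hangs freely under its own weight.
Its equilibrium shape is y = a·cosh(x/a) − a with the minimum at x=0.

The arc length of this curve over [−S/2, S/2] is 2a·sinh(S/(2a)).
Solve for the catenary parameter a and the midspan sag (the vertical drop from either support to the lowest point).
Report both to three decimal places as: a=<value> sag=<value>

seed: a₀ = √(S³/(24(L−S))) = √(34.723³/(24·5.027)) = 18.627981
iter 1: u=0.932012  f(a)=+2.229e-01  f'(a)=-5.881e-01  a ← 18.627981 − (+2.229e-01/-5.881e-01) = 19.007015
iter 2: u=0.913426  f(a)=+6.985e-03  f'(a)=-5.518e-01  a ← 19.007015 − (+6.985e-03/-5.518e-01) = 19.019675
iter 3: u=0.912818  f(a)=+7.351e-06  f'(a)=-5.506e-01  a ← 19.019675 − (+7.351e-06/-5.506e-01) = 19.019688
iter 4: u=0.912817  f(a)=+8.157e-12  f'(a)=-5.506e-01  a ← 19.019688 − (+8.157e-12/-5.506e-01) = 19.019688
converged: |Δa| < 1e-12 after 4 iterations
sag = a·(cosh(S/(2a)) − 1) = 19.019688·(cosh(0.912817) − 1) = 8.489659
T_max/T_min = cosh(S/(2a)) = 1.446362

a=19.020 sag=8.490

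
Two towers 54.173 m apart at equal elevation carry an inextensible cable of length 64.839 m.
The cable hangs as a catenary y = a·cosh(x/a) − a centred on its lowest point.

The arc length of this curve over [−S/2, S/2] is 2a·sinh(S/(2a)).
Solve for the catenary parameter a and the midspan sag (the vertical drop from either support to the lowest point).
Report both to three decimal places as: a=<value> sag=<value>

seed: a₀ = √(S³/(24(L−S))) = √(54.173³/(24·10.666)) = 24.921141
iter 1: u=1.086888  f(a)=+6.480e-01  f'(a)=-9.615e-01  a ← 24.921141 − (+6.480e-01/-9.615e-01) = 25.595132
iter 2: u=1.058268  f(a)=+2.722e-02  f'(a)=-8.822e-01  a ← 25.595132 − (+2.722e-02/-8.822e-01) = 25.625984
iter 3: u=1.056994  f(a)=+5.268e-05  f'(a)=-8.788e-01  a ← 25.625984 − (+5.268e-05/-8.788e-01) = 25.626044
iter 4: u=1.056991  f(a)=+1.982e-10  f'(a)=-8.788e-01  a ← 25.626044 − (+1.982e-10/-8.788e-01) = 25.626044
iter 5: u=1.056991  f(a)=-1.421e-14  f'(a)=-8.788e-01  a ← 25.626044 − (-1.421e-14/-8.788e-01) = 25.626044
converged: |Δa| < 1e-12 after 5 iterations
sag = a·(cosh(S/(2a)) − 1) = 25.626044·(cosh(1.056991) − 1) = 15.698502
T_max/T_min = cosh(S/(2a)) = 1.612600

a=25.626 sag=15.699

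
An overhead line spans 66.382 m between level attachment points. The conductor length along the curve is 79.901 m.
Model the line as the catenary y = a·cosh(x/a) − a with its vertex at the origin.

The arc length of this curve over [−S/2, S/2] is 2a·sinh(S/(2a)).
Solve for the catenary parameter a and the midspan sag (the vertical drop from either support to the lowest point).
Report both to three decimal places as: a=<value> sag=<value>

seed: a₀ = √(S³/(24(L−S))) = √(66.382³/(24·13.519)) = 30.026008
iter 1: u=1.105408  f(a)=+8.504e-01  f'(a)=-1.015e+00  a ← 30.026008 − (+8.504e-01/-1.015e+00) = 30.863489
iter 2: u=1.075413  f(a)=+3.688e-02  f'(a)=-9.291e-01  a ← 30.863489 − (+3.688e-02/-9.291e-01) = 30.903181
iter 3: u=1.074032  f(a)=+7.631e-05  f'(a)=-9.253e-01  a ← 30.903181 − (+7.631e-05/-9.253e-01) = 30.903264
iter 4: u=1.074029  f(a)=+3.282e-10  f'(a)=-9.252e-01  a ← 30.903264 − (+3.282e-10/-9.252e-01) = 30.903264
iter 5: u=1.074029  f(a)=+0.000e+00  f'(a)=-9.252e-01  a ← 30.903264 − (+0.000e+00/-9.252e-01) = 30.903264
converged: |Δa| < 1e-12 after 5 iterations
sag = a·(cosh(S/(2a)) − 1) = 30.903264·(cosh(1.074029) − 1) = 19.604698
T_max/T_min = cosh(S/(2a)) = 1.634389

a=30.903 sag=19.605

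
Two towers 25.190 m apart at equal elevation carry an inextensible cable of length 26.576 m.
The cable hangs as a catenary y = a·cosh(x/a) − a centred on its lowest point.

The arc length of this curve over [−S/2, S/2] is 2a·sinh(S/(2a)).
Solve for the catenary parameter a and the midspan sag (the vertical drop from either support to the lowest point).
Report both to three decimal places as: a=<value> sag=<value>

a=22.099 sag=3.687

seed: a₀ = √(S³/(24(L−S))) = √(25.190³/(24·1.386)) = 21.920730
iter 1: u=0.574570  f(a)=+2.306e-02  f'(a)=-1.307e-01  a ← 21.920730 − (+2.306e-02/-1.307e-01) = 22.097182
iter 2: u=0.569982  f(a)=+2.814e-04  f'(a)=-1.275e-01  a ← 22.097182 − (+2.814e-04/-1.275e-01) = 22.099389
iter 3: u=0.569925  f(a)=+4.305e-08  f'(a)=-1.275e-01  a ← 22.099389 − (+4.305e-08/-1.275e-01) = 22.099389
iter 4: u=0.569925  f(a)=-7.105e-15  f'(a)=-1.275e-01  a ← 22.099389 − (-7.105e-15/-1.275e-01) = 22.099389
converged: |Δa| < 1e-12 after 4 iterations
sag = a·(cosh(S/(2a)) − 1) = 22.099389·(cosh(0.569925) − 1) = 3.687312
T_max/T_min = cosh(S/(2a)) = 1.166851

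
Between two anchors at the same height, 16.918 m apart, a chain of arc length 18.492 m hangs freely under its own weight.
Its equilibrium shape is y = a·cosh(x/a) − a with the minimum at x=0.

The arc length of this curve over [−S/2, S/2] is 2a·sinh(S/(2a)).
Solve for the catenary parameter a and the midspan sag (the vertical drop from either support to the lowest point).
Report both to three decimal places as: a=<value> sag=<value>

seed: a₀ = √(S³/(24(L−S))) = √(16.918³/(24·1.574)) = 11.321802
iter 1: u=0.747143  f(a)=+4.452e-02  f'(a)=-2.939e-01  a ← 11.321802 − (+4.452e-02/-2.939e-01) = 11.473293
iter 2: u=0.737277  f(a)=+9.093e-04  f'(a)=-2.820e-01  a ← 11.473293 − (+9.093e-04/-2.820e-01) = 11.476518
iter 3: u=0.737070  f(a)=+3.969e-07  f'(a)=-2.817e-01  a ← 11.476518 − (+3.969e-07/-2.817e-01) = 11.476519
iter 4: u=0.737070  f(a)=+7.461e-14  f'(a)=-2.817e-01  a ← 11.476519 − (+7.461e-14/-2.817e-01) = 11.476519
converged: |Δa| < 1e-12 after 4 iterations
sag = a·(cosh(S/(2a)) − 1) = 11.476519·(cosh(0.737070) − 1) = 3.261154
T_max/T_min = cosh(S/(2a)) = 1.284159

a=11.477 sag=3.261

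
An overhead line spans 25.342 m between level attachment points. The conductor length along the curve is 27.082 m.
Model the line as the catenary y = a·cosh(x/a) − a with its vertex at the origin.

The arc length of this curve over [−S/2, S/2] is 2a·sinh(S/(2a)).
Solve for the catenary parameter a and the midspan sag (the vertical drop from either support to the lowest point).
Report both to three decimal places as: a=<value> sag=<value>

seed: a₀ = √(S³/(24(L−S))) = √(25.342³/(24·1.740)) = 19.741543
iter 1: u=0.641844  f(a)=+3.619e-02  f'(a)=-1.836e-01  a ← 19.741543 − (+3.619e-02/-1.836e-01) = 19.938629
iter 2: u=0.635500  f(a)=+5.492e-04  f'(a)=-1.781e-01  a ← 19.938629 − (+5.492e-04/-1.781e-01) = 19.941712
iter 3: u=0.635402  f(a)=+1.307e-07  f'(a)=-1.780e-01  a ← 19.941712 − (+1.307e-07/-1.780e-01) = 19.941713
iter 4: u=0.635402  f(a)=+7.105e-15  f'(a)=-1.780e-01  a ← 19.941713 − (+7.105e-15/-1.780e-01) = 19.941713
converged: |Δa| < 1e-12 after 4 iterations
sag = a·(cosh(S/(2a)) − 1) = 19.941713·(cosh(0.635402) − 1) = 4.162863
T_max/T_min = cosh(S/(2a)) = 1.208752

a=19.942 sag=4.163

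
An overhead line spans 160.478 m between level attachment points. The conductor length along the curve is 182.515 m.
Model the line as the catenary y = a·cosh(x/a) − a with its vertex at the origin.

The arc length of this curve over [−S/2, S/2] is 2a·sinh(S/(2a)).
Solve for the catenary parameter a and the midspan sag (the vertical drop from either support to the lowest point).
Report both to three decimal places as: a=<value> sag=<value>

a=90.164 sag=38.123

seed: a₀ = √(S³/(24(L−S))) = √(160.478³/(24·22.037)) = 88.397788
iter 1: u=0.907704  f(a)=+9.259e-01  f'(a)=-5.409e-01  a ← 88.397788 − (+9.259e-01/-5.409e-01) = 90.109504
iter 2: u=0.890461  f(a)=+2.758e-02  f'(a)=-5.091e-01  a ← 90.109504 − (+2.758e-02/-5.091e-01) = 90.163670
iter 3: u=0.889926  f(a)=+2.613e-05  f'(a)=-5.081e-01  a ← 90.163670 − (+2.613e-05/-5.081e-01) = 90.163721
iter 4: u=0.889926  f(a)=+2.353e-11  f'(a)=-5.081e-01  a ← 90.163721 − (+2.353e-11/-5.081e-01) = 90.163721
converged: |Δa| < 1e-12 after 4 iterations
sag = a·(cosh(S/(2a)) − 1) = 90.163721·(cosh(0.889926) − 1) = 38.122786
T_max/T_min = cosh(S/(2a)) = 1.422817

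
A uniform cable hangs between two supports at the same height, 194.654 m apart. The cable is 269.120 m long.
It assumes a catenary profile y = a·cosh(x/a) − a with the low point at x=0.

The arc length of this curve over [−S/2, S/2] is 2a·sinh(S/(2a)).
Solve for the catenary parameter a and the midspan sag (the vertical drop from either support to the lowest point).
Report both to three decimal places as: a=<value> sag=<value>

seed: a₀ = √(S³/(24(L−S))) = √(194.654³/(24·74.466)) = 64.240715
iter 1: u=1.515036  f(a)=+9.028e+00  f'(a)=-2.896e+00  a ← 64.240715 − (+9.028e+00/-2.896e+00) = 67.358278
iter 2: u=1.444915  f(a)=+6.988e-01  f'(a)=-2.464e+00  a ← 67.358278 − (+6.988e-01/-2.464e+00) = 67.641949
iter 3: u=1.438856  f(a)=+4.963e-03  f'(a)=-2.429e+00  a ← 67.641949 − (+4.963e-03/-2.429e+00) = 67.643992
iter 4: u=1.438812  f(a)=+2.543e-07  f'(a)=-2.428e+00  a ← 67.643992 − (+2.543e-07/-2.428e+00) = 67.643993
iter 5: u=1.438812  f(a)=+0.000e+00  f'(a)=-2.428e+00  a ← 67.643993 − (+0.000e+00/-2.428e+00) = 67.643993
converged: |Δa| < 1e-12 after 5 iterations
sag = a·(cosh(S/(2a)) − 1) = 67.643993·(cosh(1.438812) − 1) = 82.961795
T_max/T_min = cosh(S/(2a)) = 2.226447

a=67.644 sag=82.962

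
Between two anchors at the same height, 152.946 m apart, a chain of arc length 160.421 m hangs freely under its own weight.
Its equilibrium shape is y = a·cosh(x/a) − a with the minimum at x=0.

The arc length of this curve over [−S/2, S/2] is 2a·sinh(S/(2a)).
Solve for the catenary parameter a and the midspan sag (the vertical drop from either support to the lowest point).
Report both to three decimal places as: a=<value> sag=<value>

seed: a₀ = √(S³/(24(L−S))) = √(152.946³/(24·7.475)) = 141.219921
iter 1: u=0.541517  f(a)=+1.104e-01  f'(a)=-1.090e-01  a ← 141.219921 − (+1.104e-01/-1.090e-01) = 142.232461
iter 2: u=0.537662  f(a)=+1.198e-03  f'(a)=-1.066e-01  a ← 142.232461 − (+1.198e-03/-1.066e-01) = 142.243697
iter 3: u=0.537620  f(a)=+1.447e-07  f'(a)=-1.066e-01  a ← 142.243697 − (+1.447e-07/-1.066e-01) = 142.243698
iter 4: u=0.537620  f(a)=+0.000e+00  f'(a)=-1.066e-01  a ← 142.243698 − (+0.000e+00/-1.066e-01) = 142.243698
converged: |Δa| < 1e-12 after 4 iterations
sag = a·(cosh(S/(2a)) − 1) = 142.243698·(cosh(0.537620) − 1) = 21.056620
T_max/T_min = cosh(S/(2a)) = 1.148032

a=142.244 sag=21.057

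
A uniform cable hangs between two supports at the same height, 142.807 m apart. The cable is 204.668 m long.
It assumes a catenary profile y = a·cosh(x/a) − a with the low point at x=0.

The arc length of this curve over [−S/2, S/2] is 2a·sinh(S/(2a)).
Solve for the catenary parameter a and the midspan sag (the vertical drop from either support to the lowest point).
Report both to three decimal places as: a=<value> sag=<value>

seed: a₀ = √(S³/(24(L−S))) = √(142.807³/(24·61.861)) = 44.290456
iter 1: u=1.612164  f(a)=+8.555e+00  f'(a)=-3.590e+00  a ← 44.290456 − (+8.555e+00/-3.590e+00) = 46.673321
iter 2: u=1.529857  f(a)=+7.389e-01  f'(a)=-2.995e+00  a ← 46.673321 − (+7.389e-01/-2.995e+00) = 46.920077
iter 3: u=1.521811  f(a)=+6.664e-03  f'(a)=-2.941e+00  a ← 46.920077 − (+6.664e-03/-2.941e+00) = 46.922343
iter 4: u=1.521738  f(a)=+5.528e-07  f'(a)=-2.940e+00  a ← 46.922343 − (+5.528e-07/-2.940e+00) = 46.922343
iter 5: u=1.521738  f(a)=+0.000e+00  f'(a)=-2.940e+00  a ← 46.922343 − (+0.000e+00/-2.940e+00) = 46.922343
converged: |Δa| < 1e-12 after 5 iterations
sag = a·(cosh(S/(2a)) − 1) = 46.922343·(cosh(1.521738) − 1) = 65.656313
T_max/T_min = cosh(S/(2a)) = 2.399255

a=46.922 sag=65.656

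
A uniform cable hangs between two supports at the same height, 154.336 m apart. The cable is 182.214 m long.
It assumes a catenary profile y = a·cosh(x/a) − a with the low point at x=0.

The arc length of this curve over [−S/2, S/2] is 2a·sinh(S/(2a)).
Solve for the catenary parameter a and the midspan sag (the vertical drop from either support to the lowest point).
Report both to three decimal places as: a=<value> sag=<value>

a=76.055 sag=42.625

seed: a₀ = √(S³/(24(L−S))) = √(154.336³/(24·27.878)) = 74.124953
iter 1: u=1.041053  f(a)=+1.550e+00  f'(a)=-8.369e-01  a ← 74.124953 − (+1.550e+00/-8.369e-01) = 75.977284
iter 2: u=1.015672  f(a)=+6.001e-02  f'(a)=-7.733e-01  a ← 75.977284 − (+6.001e-02/-7.733e-01) = 76.054893
iter 3: u=1.014636  f(a)=+9.795e-05  f'(a)=-7.707e-01  a ← 76.054893 − (+9.795e-05/-7.707e-01) = 76.055020
iter 4: u=1.014634  f(a)=+2.618e-10  f'(a)=-7.707e-01  a ← 76.055020 − (+2.618e-10/-7.707e-01) = 76.055020
iter 5: u=1.014634  f(a)=+2.842e-14  f'(a)=-7.707e-01  a ← 76.055020 − (+2.842e-14/-7.707e-01) = 76.055020
converged: |Δa| < 1e-12 after 5 iterations
sag = a·(cosh(S/(2a)) − 1) = 76.055020·(cosh(1.014634) − 1) = 42.624597
T_max/T_min = cosh(S/(2a)) = 1.560444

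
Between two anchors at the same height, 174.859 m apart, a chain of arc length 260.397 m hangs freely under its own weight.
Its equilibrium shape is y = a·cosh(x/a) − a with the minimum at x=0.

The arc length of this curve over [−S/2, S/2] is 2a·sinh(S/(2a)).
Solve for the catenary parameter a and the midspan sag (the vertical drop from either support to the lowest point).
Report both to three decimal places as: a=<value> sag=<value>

seed: a₀ = √(S³/(24(L−S))) = √(174.859³/(24·85.538)) = 51.032497
iter 1: u=1.713212  f(a)=+1.347e+01  f'(a)=-4.445e+00  a ← 51.032497 − (+1.347e+01/-4.445e+00) = 54.062104
iter 2: u=1.617205  f(a)=+1.292e+00  f'(a)=-3.629e+00  a ← 54.062104 − (+1.292e+00/-3.629e+00) = 54.418196
iter 3: u=1.606623  f(a)=+1.469e-02  f'(a)=-3.547e+00  a ← 54.418196 − (+1.469e-02/-3.547e+00) = 54.422338
iter 4: u=1.606500  f(a)=+1.947e-06  f'(a)=-3.546e+00  a ← 54.422338 − (+1.947e-06/-3.546e+00) = 54.422339
iter 5: u=1.606500  f(a)=+5.684e-14  f'(a)=-3.546e+00  a ← 54.422339 − (+5.684e-14/-3.546e+00) = 54.422339
converged: |Δa| < 1e-12 after 5 iterations
sag = a·(cosh(S/(2a)) − 1) = 54.422339·(cosh(1.606500) − 1) = 86.692651
T_max/T_min = cosh(S/(2a)) = 2.592961

a=54.422 sag=86.693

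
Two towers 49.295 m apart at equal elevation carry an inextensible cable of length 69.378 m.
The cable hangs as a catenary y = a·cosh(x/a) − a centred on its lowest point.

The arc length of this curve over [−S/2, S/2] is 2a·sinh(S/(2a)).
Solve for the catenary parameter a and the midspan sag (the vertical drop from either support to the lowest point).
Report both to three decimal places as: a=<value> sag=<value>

a=16.650 sag=21.828

seed: a₀ = √(S³/(24(L−S))) = √(49.295³/(24·20.083)) = 15.764652
iter 1: u=1.563466  f(a)=+2.602e+00  f'(a)=-3.228e+00  a ← 15.764652 − (+2.602e+00/-3.228e+00) = 16.570955
iter 2: u=1.487392  f(a)=+2.130e-01  f'(a)=-2.719e+00  a ← 16.570955 − (+2.130e-01/-2.719e+00) = 16.649285
iter 3: u=1.480394  f(a)=+1.708e-03  f'(a)=-2.676e+00  a ← 16.649285 − (+1.708e-03/-2.676e+00) = 16.649923
iter 4: u=1.480337  f(a)=+1.117e-07  f'(a)=-2.675e+00  a ← 16.649923 − (+1.117e-07/-2.675e+00) = 16.649923
iter 5: u=1.480337  f(a)=+0.000e+00  f'(a)=-2.675e+00  a ← 16.649923 − (+0.000e+00/-2.675e+00) = 16.649923
converged: |Δa| < 1e-12 after 5 iterations
sag = a·(cosh(S/(2a)) − 1) = 16.649923·(cosh(1.480337) − 1) = 21.827949
T_max/T_min = cosh(S/(2a)) = 2.310994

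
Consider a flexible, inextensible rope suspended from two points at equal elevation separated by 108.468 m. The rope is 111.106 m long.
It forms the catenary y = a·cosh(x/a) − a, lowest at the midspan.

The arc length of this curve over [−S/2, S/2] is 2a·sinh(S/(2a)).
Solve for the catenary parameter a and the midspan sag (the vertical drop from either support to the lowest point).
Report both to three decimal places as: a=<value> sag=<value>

a=142.489 sag=10.446

seed: a₀ = √(S³/(24(L−S))) = √(108.468³/(24·2.638)) = 141.974201
iter 1: u=0.381999  f(a)=+1.931e-02  f'(a)=-3.771e-02  a ← 141.974201 − (+1.931e-02/-3.771e-02) = 142.486424
iter 2: u=0.380626  f(a)=+1.050e-04  f'(a)=-3.730e-02  a ← 142.486424 − (+1.050e-04/-3.730e-02) = 142.489239
iter 3: u=0.380618  f(a)=+3.143e-09  f'(a)=-3.730e-02  a ← 142.489239 − (+3.143e-09/-3.730e-02) = 142.489240
iter 4: u=0.380618  f(a)=+0.000e+00  f'(a)=-3.730e-02  a ← 142.489240 − (+0.000e+00/-3.730e-02) = 142.489240
converged: |Δa| < 1e-12 after 4 iterations
sag = a·(cosh(S/(2a)) − 1) = 142.489240·(cosh(0.380618) − 1) = 10.446431
T_max/T_min = cosh(S/(2a)) = 1.073314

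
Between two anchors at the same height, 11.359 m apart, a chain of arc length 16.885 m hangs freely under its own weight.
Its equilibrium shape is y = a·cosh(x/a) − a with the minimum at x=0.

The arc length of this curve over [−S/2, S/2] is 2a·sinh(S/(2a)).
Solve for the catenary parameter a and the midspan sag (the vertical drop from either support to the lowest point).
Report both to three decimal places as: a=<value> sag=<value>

seed: a₀ = √(S³/(24(L−S))) = √(11.359³/(24·5.526)) = 3.324291
iter 1: u=1.708484  f(a)=+8.649e-01  f'(a)=-4.402e+00  a ← 3.324291 − (+8.649e-01/-4.402e+00) = 3.520772
iter 2: u=1.613141  f(a)=+8.261e-02  f'(a)=-3.598e+00  a ← 3.520772 − (+8.261e-02/-3.598e+00) = 3.543733
iter 3: u=1.602688  f(a)=+9.294e-04  f'(a)=-3.517e+00  a ← 3.543733 − (+9.294e-04/-3.517e+00) = 3.543997
iter 4: u=1.602569  f(a)=+1.206e-07  f'(a)=-3.516e+00  a ← 3.543997 − (+1.206e-07/-3.516e+00) = 3.543997
iter 5: u=1.602569  f(a)=+7.105e-15  f'(a)=-3.516e+00  a ← 3.543997 − (+7.105e-15/-3.516e+00) = 3.543997
converged: |Δa| < 1e-12 after 5 iterations
sag = a·(cosh(S/(2a)) − 1) = 3.543997·(cosh(1.602569) − 1) = 5.612188
T_max/T_min = cosh(S/(2a)) = 2.583576

a=3.544 sag=5.612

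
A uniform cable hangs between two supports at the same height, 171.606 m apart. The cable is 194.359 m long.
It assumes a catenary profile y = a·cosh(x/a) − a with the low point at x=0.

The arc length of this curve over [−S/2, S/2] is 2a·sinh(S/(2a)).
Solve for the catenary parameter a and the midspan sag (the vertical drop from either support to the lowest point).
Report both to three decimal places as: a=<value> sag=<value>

a=98.057 sag=39.997

seed: a₀ = √(S³/(24(L−S))) = √(171.606³/(24·22.753)) = 96.199707
iter 1: u=0.891926  f(a)=+9.224e-01  f'(a)=-5.118e-01  a ← 96.199707 − (+9.224e-01/-5.118e-01) = 98.002078
iter 2: u=0.875522  f(a)=+2.656e-02  f'(a)=-4.827e-01  a ← 98.002078 − (+2.656e-02/-4.827e-01) = 98.057107
iter 3: u=0.875031  f(a)=+2.347e-05  f'(a)=-4.818e-01  a ← 98.057107 − (+2.347e-05/-4.818e-01) = 98.057155
iter 4: u=0.875030  f(a)=+1.833e-11  f'(a)=-4.818e-01  a ← 98.057155 − (+1.833e-11/-4.818e-01) = 98.057155
converged: |Δa| < 1e-12 after 4 iterations
sag = a·(cosh(S/(2a)) − 1) = 98.057155·(cosh(0.875030) − 1) = 39.997402
T_max/T_min = cosh(S/(2a)) = 1.407899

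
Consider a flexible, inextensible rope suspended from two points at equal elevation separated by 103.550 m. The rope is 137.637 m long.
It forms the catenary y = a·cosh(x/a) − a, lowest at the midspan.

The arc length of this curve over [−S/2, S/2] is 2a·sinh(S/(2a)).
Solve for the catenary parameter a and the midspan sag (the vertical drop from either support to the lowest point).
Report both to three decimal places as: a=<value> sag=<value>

seed: a₀ = √(S³/(24(L−S))) = √(103.550³/(24·34.087)) = 36.840468
iter 1: u=1.405384  f(a)=+3.529e+00  f'(a)=-2.243e+00  a ← 36.840468 − (+3.529e+00/-2.243e+00) = 38.413971
iter 2: u=1.347817  f(a)=+2.387e-01  f'(a)=-1.949e+00  a ← 38.413971 − (+2.387e-01/-1.949e+00) = 38.536454
iter 3: u=1.343533  f(a)=+1.267e-03  f'(a)=-1.928e+00  a ← 38.536454 − (+1.267e-03/-1.928e+00) = 38.537111
iter 4: u=1.343510  f(a)=+3.612e-08  f'(a)=-1.928e+00  a ← 38.537111 − (+3.612e-08/-1.928e+00) = 38.537111
iter 5: u=1.343510  f(a)=+0.000e+00  f'(a)=-1.928e+00  a ← 38.537111 − (+0.000e+00/-1.928e+00) = 38.537111
converged: |Δa| < 1e-12 after 5 iterations
sag = a·(cosh(S/(2a)) − 1) = 38.537111·(cosh(1.343510) − 1) = 40.336806
T_max/T_min = cosh(S/(2a)) = 2.046700

a=38.537 sag=40.337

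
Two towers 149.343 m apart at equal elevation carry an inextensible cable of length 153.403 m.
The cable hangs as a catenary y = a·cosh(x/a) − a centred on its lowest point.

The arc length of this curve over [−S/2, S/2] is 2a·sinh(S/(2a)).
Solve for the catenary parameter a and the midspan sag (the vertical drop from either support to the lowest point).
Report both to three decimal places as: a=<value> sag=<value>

seed: a₀ = √(S³/(24(L−S))) = √(149.343³/(24·4.060)) = 184.887976
iter 1: u=0.403874  f(a)=+3.324e-02  f'(a)=-4.464e-02  a ← 184.887976 − (+3.324e-02/-4.464e-02) = 185.632641
iter 2: u=0.402254  f(a)=+2.019e-04  f'(a)=-4.410e-02  a ← 185.632641 − (+2.019e-04/-4.410e-02) = 185.637219
iter 3: u=0.402244  f(a)=+7.549e-09  f'(a)=-4.409e-02  a ← 185.637219 − (+7.549e-09/-4.409e-02) = 185.637220
iter 4: u=0.402244  f(a)=-2.842e-14  f'(a)=-4.409e-02  a ← 185.637220 − (-2.842e-14/-4.409e-02) = 185.637220
converged: |Δa| < 1e-12 after 4 iterations
sag = a·(cosh(S/(2a)) − 1) = 185.637220·(cosh(0.402244) − 1) = 15.221680
T_max/T_min = cosh(S/(2a)) = 1.081997

a=185.637 sag=15.222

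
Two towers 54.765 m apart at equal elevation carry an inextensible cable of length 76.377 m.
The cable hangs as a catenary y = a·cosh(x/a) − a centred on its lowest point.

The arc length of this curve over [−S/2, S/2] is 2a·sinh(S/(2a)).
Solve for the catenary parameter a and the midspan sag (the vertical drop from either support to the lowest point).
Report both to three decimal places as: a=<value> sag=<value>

seed: a₀ = √(S³/(24(L−S))) = √(54.765³/(24·21.612)) = 17.795145
iter 1: u=1.538762  f(a)=+2.708e+00  f'(a)=-3.055e+00  a ← 17.795145 − (+2.708e+00/-3.055e+00) = 18.681490
iter 2: u=1.465756  f(a)=+2.154e-01  f'(a)=-2.586e+00  a ← 18.681490 − (+2.154e-01/-2.586e+00) = 18.764790
iter 3: u=1.459249  f(a)=+1.625e-03  f'(a)=-2.548e+00  a ← 18.764790 − (+1.625e-03/-2.548e+00) = 18.765428
iter 4: u=1.459199  f(a)=+9.392e-08  f'(a)=-2.547e+00  a ← 18.765428 − (+9.392e-08/-2.547e+00) = 18.765428
iter 5: u=1.459199  f(a)=+0.000e+00  f'(a)=-2.547e+00  a ← 18.765428 − (+0.000e+00/-2.547e+00) = 18.765428
converged: |Δa| < 1e-12 after 5 iterations
sag = a·(cosh(S/(2a)) − 1) = 18.765428·(cosh(1.459199) − 1) = 23.784576
T_max/T_min = cosh(S/(2a)) = 2.267468

a=18.765 sag=23.785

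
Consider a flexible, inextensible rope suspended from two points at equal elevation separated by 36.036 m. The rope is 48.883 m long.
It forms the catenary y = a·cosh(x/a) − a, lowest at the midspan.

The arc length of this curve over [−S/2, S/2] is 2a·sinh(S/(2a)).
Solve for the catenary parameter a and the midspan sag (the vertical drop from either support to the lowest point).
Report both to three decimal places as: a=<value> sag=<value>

seed: a₀ = √(S³/(24(L−S))) = √(36.036³/(24·12.847)) = 12.319650
iter 1: u=1.462541  f(a)=+1.446e+00  f'(a)=-2.567e+00  a ← 12.319650 − (+1.446e+00/-2.567e+00) = 12.882951
iter 2: u=1.398593  f(a)=+1.051e-01  f'(a)=-2.206e+00  a ← 12.882951 − (+1.051e-01/-2.206e+00) = 12.930583
iter 3: u=1.393441  f(a)=+6.513e-04  f'(a)=-2.179e+00  a ← 12.930583 − (+6.513e-04/-2.179e+00) = 12.930882
iter 4: u=1.393408  f(a)=+2.535e-08  f'(a)=-2.179e+00  a ← 12.930882 − (+2.535e-08/-2.179e+00) = 12.930882
iter 5: u=1.393408  f(a)=+0.000e+00  f'(a)=-2.179e+00  a ← 12.930882 − (+0.000e+00/-2.179e+00) = 12.930882
converged: |Δa| < 1e-12 after 5 iterations
sag = a·(cosh(S/(2a)) − 1) = 12.930882·(cosh(1.393408) − 1) = 14.720422
T_max/T_min = cosh(S/(2a)) = 2.138393

a=12.931 sag=14.720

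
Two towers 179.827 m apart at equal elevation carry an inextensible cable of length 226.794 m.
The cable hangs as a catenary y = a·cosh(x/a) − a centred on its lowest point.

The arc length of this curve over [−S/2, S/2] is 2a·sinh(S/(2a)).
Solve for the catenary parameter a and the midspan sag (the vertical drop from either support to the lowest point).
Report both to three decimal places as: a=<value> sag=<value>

seed: a₀ = √(S³/(24(L−S))) = √(179.827³/(24·46.967)) = 71.825774
iter 1: u=1.251828  f(a)=+3.820e+00  f'(a)=-1.525e+00  a ← 71.825774 − (+3.820e+00/-1.525e+00) = 74.331669
iter 2: u=1.209626  f(a)=+2.090e-01  f'(a)=-1.362e+00  a ← 74.331669 − (+2.090e-01/-1.362e+00) = 74.485163
iter 3: u=1.207133  f(a)=+7.060e-04  f'(a)=-1.353e+00  a ← 74.485163 − (+7.060e-04/-1.353e+00) = 74.485685
iter 4: u=1.207125  f(a)=+8.113e-09  f'(a)=-1.353e+00  a ← 74.485685 − (+8.113e-09/-1.353e+00) = 74.485685
iter 5: u=1.207125  f(a)=+2.842e-14  f'(a)=-1.353e+00  a ← 74.485685 − (+2.842e-14/-1.353e+00) = 74.485685
converged: |Δa| < 1e-12 after 5 iterations
sag = a·(cosh(S/(2a)) − 1) = 74.485685·(cosh(1.207125) − 1) = 61.186703
T_max/T_min = cosh(S/(2a)) = 1.821456

a=74.486 sag=61.187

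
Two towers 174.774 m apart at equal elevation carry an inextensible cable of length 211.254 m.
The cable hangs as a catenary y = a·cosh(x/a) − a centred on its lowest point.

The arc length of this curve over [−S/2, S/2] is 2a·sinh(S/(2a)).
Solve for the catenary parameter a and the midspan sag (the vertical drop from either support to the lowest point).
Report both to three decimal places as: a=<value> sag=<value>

a=80.423 sag=52.336

seed: a₀ = √(S³/(24(L−S))) = √(174.774³/(24·36.480)) = 78.087623
iter 1: u=1.119089  f(a)=+2.354e+00  f'(a)=-1.057e+00  a ← 78.087623 − (+2.354e+00/-1.057e+00) = 80.314942
iter 2: u=1.088054  f(a)=+1.045e-01  f'(a)=-9.648e-01  a ← 80.314942 − (+1.045e-01/-9.648e-01) = 80.423210
iter 3: u=1.086589  f(a)=+2.269e-04  f'(a)=-9.606e-01  a ← 80.423210 − (+2.269e-04/-9.606e-01) = 80.423446
iter 4: u=1.086586  f(a)=+1.076e-09  f'(a)=-9.606e-01  a ← 80.423446 − (+1.076e-09/-9.606e-01) = 80.423446
iter 5: u=1.086586  f(a)=+5.684e-14  f'(a)=-9.606e-01  a ← 80.423446 − (+5.684e-14/-9.606e-01) = 80.423446
converged: |Δa| < 1e-12 after 5 iterations
sag = a·(cosh(S/(2a)) − 1) = 80.423446·(cosh(1.086586) − 1) = 52.335711
T_max/T_min = cosh(S/(2a)) = 1.650752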